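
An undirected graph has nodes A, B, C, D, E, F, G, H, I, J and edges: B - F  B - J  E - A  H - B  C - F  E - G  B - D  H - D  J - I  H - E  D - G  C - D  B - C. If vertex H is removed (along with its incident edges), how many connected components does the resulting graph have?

1

With H gone, the remaining components are: {A, B, C, D, E, F, G, I, J}.
That is 1 component.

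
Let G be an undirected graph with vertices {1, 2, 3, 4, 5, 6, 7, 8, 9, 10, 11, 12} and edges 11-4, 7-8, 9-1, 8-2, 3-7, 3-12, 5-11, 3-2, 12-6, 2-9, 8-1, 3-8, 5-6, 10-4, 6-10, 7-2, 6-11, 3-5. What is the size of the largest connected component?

Starting from 1 we can reach 1, 2, 3, 4, 5, 6, 7, 8, 9, 10, 11, 12. That is one component of size 12.
The largest has 12 vertices.

12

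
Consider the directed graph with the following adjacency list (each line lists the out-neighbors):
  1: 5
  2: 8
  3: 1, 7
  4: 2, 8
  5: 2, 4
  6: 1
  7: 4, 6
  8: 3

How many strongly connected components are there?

{1, 2, 3, 4, 5, 6, 7, 8} are all mutually reachable — one SCC of size 8.
That gives 1 strongly connected component.

1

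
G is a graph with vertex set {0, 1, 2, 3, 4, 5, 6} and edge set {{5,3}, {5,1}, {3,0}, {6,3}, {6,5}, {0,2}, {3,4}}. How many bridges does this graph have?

4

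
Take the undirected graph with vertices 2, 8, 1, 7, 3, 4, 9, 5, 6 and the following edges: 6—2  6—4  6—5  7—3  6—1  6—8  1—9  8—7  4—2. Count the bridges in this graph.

6

The edges on the cycle 6-4-2-6 are not bridges since each lies on that cycle.
But removing 8—7 disconnects 8 from 7; removing 1—6 disconnects 1 from 6; removing 9—1 disconnects 9 from 1; removing 3—7 disconnects 3 from 7 — these are bridges.
In total 6 edges are bridges.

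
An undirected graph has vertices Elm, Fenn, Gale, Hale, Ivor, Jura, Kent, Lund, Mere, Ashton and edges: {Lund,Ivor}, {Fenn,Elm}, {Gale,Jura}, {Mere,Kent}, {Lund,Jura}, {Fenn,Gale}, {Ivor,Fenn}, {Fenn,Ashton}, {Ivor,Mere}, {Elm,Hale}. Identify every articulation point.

Removing Elm increases the component count from 1 to 2, so Elm is a cut vertex.
Removing Fenn increases the component count from 1 to 3, so Fenn is a cut vertex.
Removing Ivor increases the component count from 1 to 2, so Ivor is a cut vertex.
Likewise Mere is a cut vertex.
By contrast removing Kent leaves 1 component; it is not a cut vertex. No other vertex is a cut vertex either.

Elm, Fenn, Ivor, Mere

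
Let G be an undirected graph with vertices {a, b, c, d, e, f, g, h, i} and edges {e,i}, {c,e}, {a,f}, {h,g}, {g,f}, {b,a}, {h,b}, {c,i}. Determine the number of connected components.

3

d is isolated — a component by itself.
Starting from c we can reach c, e, i. That is one component of size 3.
Starting from a we can reach a, b, f, g, h. That is one component of size 5.
Total: 3 components.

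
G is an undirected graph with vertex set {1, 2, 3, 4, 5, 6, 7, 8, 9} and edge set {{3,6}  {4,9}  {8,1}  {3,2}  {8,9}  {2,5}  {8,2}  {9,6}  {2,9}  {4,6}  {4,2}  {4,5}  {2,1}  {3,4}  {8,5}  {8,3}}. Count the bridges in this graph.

The edges on the cycle 8-3-4-2-1-8 are not bridges since each lies on that cycle.
Every edge lies on some cycle, so there are no bridges.

0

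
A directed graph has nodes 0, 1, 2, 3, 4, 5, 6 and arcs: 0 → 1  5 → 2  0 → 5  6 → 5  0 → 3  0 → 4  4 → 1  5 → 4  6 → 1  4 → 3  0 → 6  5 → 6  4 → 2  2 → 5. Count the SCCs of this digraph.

4

{2, 4, 5, 6} are all mutually reachable — one SCC of size 4.
{1} is an SCC by itself.
{3} is an SCC by itself.
{0} is an SCC by itself.
That gives 4 strongly connected components.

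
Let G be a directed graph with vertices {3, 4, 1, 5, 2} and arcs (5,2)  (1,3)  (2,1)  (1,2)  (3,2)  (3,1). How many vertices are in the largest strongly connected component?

3

{1, 2, 3} are all mutually reachable — one SCC of size 3.
{4} is an SCC by itself.
{5} is an SCC by itself.
The largest has 3 vertices.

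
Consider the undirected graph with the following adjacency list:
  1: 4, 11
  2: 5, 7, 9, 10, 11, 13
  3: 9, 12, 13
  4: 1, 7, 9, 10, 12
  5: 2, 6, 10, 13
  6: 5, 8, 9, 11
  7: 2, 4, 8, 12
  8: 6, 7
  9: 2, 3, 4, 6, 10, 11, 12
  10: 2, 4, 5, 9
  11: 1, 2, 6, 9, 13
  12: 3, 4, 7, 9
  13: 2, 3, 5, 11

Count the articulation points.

Removing 2, for instance, still leaves 1 component. No single vertex removal increases the component count — the graph has no articulation points.

0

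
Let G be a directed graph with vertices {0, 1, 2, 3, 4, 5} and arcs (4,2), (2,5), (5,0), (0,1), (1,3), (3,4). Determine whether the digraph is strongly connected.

From 2 we can reach every vertex (0, 1, 2, 3, 4, 5), and every vertex can reach 2 (0, 1, 2, 3, 4, 5). So the whole graph is one strongly connected component.

Yes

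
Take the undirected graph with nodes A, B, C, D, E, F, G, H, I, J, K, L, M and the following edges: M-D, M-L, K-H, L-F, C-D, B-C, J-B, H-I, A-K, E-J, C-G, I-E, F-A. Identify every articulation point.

Removing C increases the component count from 1 to 2, so C is a cut vertex.
By contrast removing K leaves 1 component; it is not a cut vertex. No other vertex is a cut vertex either.

C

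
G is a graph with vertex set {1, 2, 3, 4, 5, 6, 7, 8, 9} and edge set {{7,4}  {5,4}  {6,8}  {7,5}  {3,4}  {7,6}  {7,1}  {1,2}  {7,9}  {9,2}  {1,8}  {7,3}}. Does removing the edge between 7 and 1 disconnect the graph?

No

After removing 7—1, the path 7-9-2-1 still connects them, so the edge is not a bridge.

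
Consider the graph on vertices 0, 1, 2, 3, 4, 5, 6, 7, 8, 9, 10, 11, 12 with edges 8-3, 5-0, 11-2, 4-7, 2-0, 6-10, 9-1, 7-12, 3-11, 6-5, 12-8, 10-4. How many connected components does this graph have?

2

Starting from 1 we can reach 1, 9. That is one component of size 2.
Starting from 0 we can reach 0, 2, 3, 4, 5, 6, 7, 8, 10, 11, 12. That is one component of size 11.
Total: 2 components.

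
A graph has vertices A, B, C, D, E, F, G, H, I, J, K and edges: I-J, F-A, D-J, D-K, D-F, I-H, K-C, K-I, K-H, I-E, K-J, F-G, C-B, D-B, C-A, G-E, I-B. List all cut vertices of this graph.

Removing C, for instance, still leaves 1 component. No single vertex removal increases the component count — the graph has no articulation points.

none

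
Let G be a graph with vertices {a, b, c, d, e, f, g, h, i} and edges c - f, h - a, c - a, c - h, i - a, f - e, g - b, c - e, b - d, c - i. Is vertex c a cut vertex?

Deleting c raises the number of components from 2 to 3, so c is a cut vertex.

Yes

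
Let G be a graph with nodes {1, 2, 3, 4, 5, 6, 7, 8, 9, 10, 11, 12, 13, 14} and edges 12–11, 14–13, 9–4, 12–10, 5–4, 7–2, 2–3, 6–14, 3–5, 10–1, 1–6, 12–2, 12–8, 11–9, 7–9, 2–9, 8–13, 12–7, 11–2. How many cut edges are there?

0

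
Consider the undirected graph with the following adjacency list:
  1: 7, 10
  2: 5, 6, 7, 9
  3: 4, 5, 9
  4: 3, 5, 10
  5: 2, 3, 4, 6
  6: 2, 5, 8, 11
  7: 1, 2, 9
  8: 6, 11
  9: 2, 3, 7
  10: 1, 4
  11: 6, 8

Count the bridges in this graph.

0

The edges on the cycle 6-8-11-6 are not bridges since each lies on that cycle.
Every edge lies on some cycle, so there are no bridges.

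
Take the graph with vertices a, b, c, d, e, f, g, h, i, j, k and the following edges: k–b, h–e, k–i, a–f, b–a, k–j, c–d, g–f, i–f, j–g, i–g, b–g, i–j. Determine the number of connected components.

Starting from c we can reach c, d. That is one component of size 2.
Starting from e we can reach e, h. That is one component of size 2.
Starting from a we can reach a, b, f, g, i, j, k. That is one component of size 7.
Total: 3 components.

3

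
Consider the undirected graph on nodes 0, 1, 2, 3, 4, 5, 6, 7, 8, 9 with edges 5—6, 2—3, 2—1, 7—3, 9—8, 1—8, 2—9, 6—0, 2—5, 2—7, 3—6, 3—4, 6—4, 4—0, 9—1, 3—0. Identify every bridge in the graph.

The edges on the cycle 6-4-0-6 are not bridges since each lies on that cycle.
Every edge lies on some cycle, so there are no bridges.

none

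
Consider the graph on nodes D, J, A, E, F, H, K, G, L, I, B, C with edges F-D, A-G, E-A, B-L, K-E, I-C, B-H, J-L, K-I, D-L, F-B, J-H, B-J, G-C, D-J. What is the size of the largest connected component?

Starting from B we can reach B, D, F, H, J, L. That is one component of size 6.
Starting from A we can reach A, C, E, G, I, K. That is one component of size 6.
The largest has 6 vertices.

6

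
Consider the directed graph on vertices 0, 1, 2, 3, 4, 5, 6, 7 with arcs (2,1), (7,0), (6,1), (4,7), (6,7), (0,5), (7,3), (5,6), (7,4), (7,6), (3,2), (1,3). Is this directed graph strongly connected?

No

There is no directed path from 2 to 6, so the graph is not strongly connected.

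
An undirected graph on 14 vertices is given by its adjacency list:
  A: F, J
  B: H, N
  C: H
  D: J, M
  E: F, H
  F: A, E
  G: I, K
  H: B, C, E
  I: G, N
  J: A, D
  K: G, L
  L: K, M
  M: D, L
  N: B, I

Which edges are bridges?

C-H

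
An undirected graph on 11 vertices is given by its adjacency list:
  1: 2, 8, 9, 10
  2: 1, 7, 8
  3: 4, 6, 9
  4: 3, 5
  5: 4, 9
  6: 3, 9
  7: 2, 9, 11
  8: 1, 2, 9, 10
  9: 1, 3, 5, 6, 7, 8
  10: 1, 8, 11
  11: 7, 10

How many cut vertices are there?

Removing 9 increases the component count from 1 to 2, so 9 is a cut vertex.
By contrast removing 5 leaves 1 component; it is not a cut vertex. No other vertex is a cut vertex either.

1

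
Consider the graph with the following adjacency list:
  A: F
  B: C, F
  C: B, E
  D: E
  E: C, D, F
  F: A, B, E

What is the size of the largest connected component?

Starting from A we can reach A, B, C, D, E, F. That is one component of size 6.
The largest has 6 vertices.

6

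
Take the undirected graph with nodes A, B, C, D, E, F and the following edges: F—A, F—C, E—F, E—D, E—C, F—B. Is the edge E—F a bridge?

After removing E—F, the path E-C-F still connects them, so the edge is not a bridge.

No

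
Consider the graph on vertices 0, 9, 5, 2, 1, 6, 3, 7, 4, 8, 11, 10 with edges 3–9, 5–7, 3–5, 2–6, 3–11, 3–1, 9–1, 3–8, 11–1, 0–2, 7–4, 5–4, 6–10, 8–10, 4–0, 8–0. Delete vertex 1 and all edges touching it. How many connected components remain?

1

With 1 gone, the remaining components are: {0, 2, 3, 4, 5, 6, 7, 8, 9, 10, 11}.
That is 1 component.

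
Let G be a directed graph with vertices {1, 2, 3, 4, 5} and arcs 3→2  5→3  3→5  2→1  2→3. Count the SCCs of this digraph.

3

{2, 3, 5} are all mutually reachable — one SCC of size 3.
{4} is an SCC by itself.
{1} is an SCC by itself.
That gives 3 strongly connected components.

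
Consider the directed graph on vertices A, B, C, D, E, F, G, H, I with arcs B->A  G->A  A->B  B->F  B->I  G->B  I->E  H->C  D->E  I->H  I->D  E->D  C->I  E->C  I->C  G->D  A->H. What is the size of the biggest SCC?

{C, D, E, H, I} are all mutually reachable — one SCC of size 5.
{A, B} are all mutually reachable — one SCC of size 2.
{G} is an SCC by itself.
{F} is an SCC by itself.
The largest has 5 vertices.

5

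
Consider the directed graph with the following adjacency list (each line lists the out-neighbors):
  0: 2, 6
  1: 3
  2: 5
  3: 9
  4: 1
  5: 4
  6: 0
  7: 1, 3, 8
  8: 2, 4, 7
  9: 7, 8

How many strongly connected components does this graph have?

2

{1, 2, 3, 4, 5, 7, 8, 9} are all mutually reachable — one SCC of size 8.
{0, 6} are all mutually reachable — one SCC of size 2.
That gives 2 strongly connected components.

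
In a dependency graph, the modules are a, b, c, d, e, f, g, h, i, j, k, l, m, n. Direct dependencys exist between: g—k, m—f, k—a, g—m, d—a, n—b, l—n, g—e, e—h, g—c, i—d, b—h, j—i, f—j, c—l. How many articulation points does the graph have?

Removing g increases the component count from 1 to 2, so g is a cut vertex.
By contrast removing m leaves 1 component; it is not a cut vertex. No other vertex is a cut vertex either.

1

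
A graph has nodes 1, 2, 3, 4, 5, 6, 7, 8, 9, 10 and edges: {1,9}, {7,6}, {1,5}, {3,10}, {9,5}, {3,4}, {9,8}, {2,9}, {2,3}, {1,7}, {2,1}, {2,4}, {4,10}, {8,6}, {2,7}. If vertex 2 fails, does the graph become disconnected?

Yes

Deleting 2 raises the number of components from 1 to 2, so 2 is a cut vertex.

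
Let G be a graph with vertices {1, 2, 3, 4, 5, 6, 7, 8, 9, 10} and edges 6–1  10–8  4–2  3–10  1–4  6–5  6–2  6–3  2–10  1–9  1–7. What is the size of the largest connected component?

Starting from 1 we can reach 1, 2, 3, 4, 5, 6, 7, 8, 9, 10. That is one component of size 10.
The largest has 10 vertices.

10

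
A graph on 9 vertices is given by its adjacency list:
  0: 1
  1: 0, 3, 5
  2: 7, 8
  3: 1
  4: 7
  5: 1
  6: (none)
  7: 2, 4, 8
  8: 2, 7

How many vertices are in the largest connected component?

6 is isolated — a component by itself.
Starting from 0 we can reach 0, 1, 3, 5. That is one component of size 4.
Starting from 2 we can reach 2, 4, 7, 8. That is one component of size 4.
The largest has 4 vertices.

4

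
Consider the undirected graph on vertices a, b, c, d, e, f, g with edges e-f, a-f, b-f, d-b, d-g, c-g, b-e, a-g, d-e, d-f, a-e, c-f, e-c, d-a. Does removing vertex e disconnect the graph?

No

Deleting e leaves 1 component (was 1) (its neighbors a, b, c, d, f remain connected to each other), so e is not a cut vertex.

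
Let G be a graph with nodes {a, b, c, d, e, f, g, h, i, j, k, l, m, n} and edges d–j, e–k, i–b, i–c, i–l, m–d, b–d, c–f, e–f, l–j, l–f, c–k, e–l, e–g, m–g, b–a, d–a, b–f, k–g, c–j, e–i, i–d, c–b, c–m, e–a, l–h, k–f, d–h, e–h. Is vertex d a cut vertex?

Deleting d leaves 2 components (was 2), so d is not a cut vertex.

No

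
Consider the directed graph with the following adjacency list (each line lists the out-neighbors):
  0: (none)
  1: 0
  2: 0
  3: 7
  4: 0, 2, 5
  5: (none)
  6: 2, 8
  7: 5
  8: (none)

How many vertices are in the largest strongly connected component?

1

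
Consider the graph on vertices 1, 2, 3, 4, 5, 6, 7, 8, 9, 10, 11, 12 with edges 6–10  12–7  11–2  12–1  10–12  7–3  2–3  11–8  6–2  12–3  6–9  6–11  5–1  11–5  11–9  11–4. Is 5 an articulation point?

No

Deleting 5 leaves 1 component (was 1) (its neighbors 1, 11 remain connected to each other), so 5 is not a cut vertex.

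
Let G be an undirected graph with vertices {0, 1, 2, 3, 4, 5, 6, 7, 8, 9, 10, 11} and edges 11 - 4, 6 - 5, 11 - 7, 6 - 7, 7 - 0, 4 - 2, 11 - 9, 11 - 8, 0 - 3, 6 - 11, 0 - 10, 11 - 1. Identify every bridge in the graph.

0-10, 0-3, 0-7, 1-11, 11-4, 11-8, 11-9, 2-4, 5-6

The edges on the cycle 6-11-7-6 are not bridges since each lies on that cycle.
But removing 4 - 2 disconnects 4 from 2; removing 11 - 1 disconnects 11 from 1; removing 7 - 0 disconnects 7 from 0; removing 0 - 3 disconnects 0 from 3 — these are bridges.
In total 9 edges are bridges.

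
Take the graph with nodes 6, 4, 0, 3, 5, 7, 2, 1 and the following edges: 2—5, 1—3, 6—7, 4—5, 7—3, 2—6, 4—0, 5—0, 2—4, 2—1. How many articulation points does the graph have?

Removing 2 increases the component count from 1 to 2, so 2 is a cut vertex.
By contrast removing 6 leaves 1 component; it is not a cut vertex. No other vertex is a cut vertex either.

1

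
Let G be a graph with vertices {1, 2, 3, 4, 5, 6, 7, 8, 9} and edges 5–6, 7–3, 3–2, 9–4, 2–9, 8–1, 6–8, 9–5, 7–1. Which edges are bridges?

The edges on the cycle 7-3-2-9-5-6-8-1-7 are not bridges since each lies on that cycle.
But removing 4–9 disconnects 4 from 9 — this is a bridge.

4-9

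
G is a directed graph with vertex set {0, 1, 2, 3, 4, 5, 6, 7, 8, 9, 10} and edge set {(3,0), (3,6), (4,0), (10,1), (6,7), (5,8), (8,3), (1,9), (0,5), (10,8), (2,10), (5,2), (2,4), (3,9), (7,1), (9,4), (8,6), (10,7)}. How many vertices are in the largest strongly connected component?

{0, 1, 2, 3, 4, 5, 6, 7, 8, 9, 10} are all mutually reachable — one SCC of size 11.
The largest has 11 vertices.

11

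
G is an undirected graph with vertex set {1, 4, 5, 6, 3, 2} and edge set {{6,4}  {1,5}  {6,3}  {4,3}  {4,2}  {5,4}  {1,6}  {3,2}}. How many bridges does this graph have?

0

The edges on the cycle 1-5-4-6-1 are not bridges since each lies on that cycle.
Every edge lies on some cycle, so there are no bridges.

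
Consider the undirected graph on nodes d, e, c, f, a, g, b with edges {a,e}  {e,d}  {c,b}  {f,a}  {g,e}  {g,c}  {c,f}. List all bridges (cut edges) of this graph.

The edges on the cycle g-c-f-a-e-g are not bridges since each lies on that cycle.
But removing c–b disconnects c from b; removing e–d disconnects e from d — these are bridges.

b-c, d-e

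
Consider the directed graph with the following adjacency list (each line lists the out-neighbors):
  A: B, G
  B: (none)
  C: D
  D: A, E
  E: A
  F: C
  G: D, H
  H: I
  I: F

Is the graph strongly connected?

There is no directed path from B to D, so the graph is not strongly connected.

No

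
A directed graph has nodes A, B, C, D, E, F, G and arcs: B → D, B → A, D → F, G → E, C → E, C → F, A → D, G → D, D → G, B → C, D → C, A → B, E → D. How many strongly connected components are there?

{C, D, E, G} are all mutually reachable — one SCC of size 4.
{A, B} are all mutually reachable — one SCC of size 2.
{F} is an SCC by itself.
That gives 3 strongly connected components.

3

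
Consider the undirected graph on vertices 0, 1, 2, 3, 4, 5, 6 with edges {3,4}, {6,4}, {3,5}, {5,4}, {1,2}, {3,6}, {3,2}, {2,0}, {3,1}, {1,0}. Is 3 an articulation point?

Deleting 3 raises the number of components from 1 to 2, so 3 is a cut vertex.

Yes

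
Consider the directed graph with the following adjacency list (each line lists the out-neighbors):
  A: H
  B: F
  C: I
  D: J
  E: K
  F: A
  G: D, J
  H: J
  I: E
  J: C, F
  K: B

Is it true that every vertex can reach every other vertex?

No

There is no directed path from A to G, so the graph is not strongly connected.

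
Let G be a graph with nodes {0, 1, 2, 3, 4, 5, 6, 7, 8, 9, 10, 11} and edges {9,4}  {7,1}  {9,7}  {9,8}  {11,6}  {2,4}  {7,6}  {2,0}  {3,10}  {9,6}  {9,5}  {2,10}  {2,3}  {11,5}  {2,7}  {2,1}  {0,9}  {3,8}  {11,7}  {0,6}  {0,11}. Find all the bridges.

none

The edges on the cycle 0-11-5-9-0 are not bridges since each lies on that cycle.
Every edge lies on some cycle, so there are no bridges.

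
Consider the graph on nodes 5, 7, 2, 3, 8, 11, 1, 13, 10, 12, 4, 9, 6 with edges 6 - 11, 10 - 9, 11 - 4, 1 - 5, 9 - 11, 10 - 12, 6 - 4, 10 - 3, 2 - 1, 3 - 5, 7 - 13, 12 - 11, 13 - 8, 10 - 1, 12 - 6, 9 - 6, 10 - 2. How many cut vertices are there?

2

Removing 10 increases the component count from 2 to 3, so 10 is a cut vertex.
Removing 13 increases the component count from 2 to 3, so 13 is a cut vertex.
By contrast removing 1 leaves 2 components; it is not a cut vertex. No other vertex is a cut vertex either.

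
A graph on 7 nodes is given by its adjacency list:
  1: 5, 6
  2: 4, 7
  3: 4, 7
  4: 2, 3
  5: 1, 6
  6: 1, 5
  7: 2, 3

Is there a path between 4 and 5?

No

The component containing 4 is {2, 3, 4, 7}, and 5 is not in it.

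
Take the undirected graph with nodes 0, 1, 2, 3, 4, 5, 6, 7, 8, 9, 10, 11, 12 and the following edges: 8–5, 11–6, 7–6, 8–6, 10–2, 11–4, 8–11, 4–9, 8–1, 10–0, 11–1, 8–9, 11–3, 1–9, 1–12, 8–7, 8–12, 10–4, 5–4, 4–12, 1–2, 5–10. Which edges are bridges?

The edges on the cycle 8-5-10-2-1-11-8 are not bridges since each lies on that cycle.
But removing 3–11 disconnects 3 from 11; removing 10–0 disconnects 10 from 0 — these are bridges.

0-10, 11-3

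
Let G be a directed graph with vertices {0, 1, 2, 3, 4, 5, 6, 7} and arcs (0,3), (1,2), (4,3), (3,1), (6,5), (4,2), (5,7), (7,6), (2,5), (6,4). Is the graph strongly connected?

There is no directed path from 3 to 0, so the graph is not strongly connected.

No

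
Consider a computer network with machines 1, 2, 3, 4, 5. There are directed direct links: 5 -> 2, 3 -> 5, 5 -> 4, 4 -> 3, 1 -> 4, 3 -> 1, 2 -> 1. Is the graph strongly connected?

From 4 we can reach every vertex (1, 2, 3, 4, 5), and every vertex can reach 4 (1, 2, 3, 4, 5). So the whole graph is one strongly connected component.

Yes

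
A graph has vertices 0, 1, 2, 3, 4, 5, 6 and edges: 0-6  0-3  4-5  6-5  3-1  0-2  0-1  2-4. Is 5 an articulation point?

No

Deleting 5 leaves 1 component (was 1) (its neighbors 4, 6 remain connected to each other), so 5 is not a cut vertex.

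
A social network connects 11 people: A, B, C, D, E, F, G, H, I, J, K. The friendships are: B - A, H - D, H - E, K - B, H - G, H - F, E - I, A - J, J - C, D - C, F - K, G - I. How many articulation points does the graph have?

1

Removing H increases the component count from 1 to 2, so H is a cut vertex.
By contrast removing J leaves 1 component; it is not a cut vertex. No other vertex is a cut vertex either.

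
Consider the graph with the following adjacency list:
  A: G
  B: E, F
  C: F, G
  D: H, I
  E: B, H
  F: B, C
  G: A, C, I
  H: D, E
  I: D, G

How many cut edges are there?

The edges on the cycle F-C-G-I-D-H-E-B-F are not bridges since each lies on that cycle.
But removing A-G disconnects A from G — this is a bridge.

1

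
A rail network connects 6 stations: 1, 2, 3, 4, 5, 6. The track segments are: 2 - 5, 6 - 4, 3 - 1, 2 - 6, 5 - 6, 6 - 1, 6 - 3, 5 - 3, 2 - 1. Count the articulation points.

Removing 6 increases the component count from 1 to 2, so 6 is a cut vertex.
By contrast removing 5 leaves 1 component; it is not a cut vertex. No other vertex is a cut vertex either.

1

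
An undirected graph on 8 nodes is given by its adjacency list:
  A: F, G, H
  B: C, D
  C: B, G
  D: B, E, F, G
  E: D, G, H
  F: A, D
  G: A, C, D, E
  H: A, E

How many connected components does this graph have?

Starting from A we can reach A, B, C, D, E, F, G, H. That is one component of size 8.
Total: 1 component.

1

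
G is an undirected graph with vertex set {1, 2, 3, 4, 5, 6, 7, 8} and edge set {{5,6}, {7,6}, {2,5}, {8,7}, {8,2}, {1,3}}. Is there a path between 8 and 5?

Yes

From 8 we can reach 2, 5, 6, 7, 8, which includes 5.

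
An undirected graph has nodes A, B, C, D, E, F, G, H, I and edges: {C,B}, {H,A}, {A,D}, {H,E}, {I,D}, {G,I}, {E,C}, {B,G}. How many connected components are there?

2

F is isolated — a component by itself.
Starting from A we can reach A, B, C, D, E, G, H, I. That is one component of size 8.
Total: 2 components.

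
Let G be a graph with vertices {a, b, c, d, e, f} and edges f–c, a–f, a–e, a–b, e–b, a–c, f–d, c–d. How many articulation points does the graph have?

Removing a increases the component count from 1 to 2, so a is a cut vertex.
By contrast removing e leaves 1 component; it is not a cut vertex. No other vertex is a cut vertex either.

1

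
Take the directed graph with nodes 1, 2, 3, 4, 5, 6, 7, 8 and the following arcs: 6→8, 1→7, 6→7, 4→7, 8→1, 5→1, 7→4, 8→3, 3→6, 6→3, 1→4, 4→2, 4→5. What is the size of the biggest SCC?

4

{1, 4, 5, 7} are all mutually reachable — one SCC of size 4.
{3, 6, 8} are all mutually reachable — one SCC of size 3.
{2} is an SCC by itself.
The largest has 4 vertices.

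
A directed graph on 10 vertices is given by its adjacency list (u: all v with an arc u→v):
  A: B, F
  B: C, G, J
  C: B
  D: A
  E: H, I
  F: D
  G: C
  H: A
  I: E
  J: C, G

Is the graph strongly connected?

There is no directed path from H to I, so the graph is not strongly connected.

No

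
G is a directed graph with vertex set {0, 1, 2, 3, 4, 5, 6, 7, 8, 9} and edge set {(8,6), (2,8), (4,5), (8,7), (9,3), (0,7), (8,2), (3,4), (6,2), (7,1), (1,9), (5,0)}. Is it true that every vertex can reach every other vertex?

There is no directed path from 9 to 2, so the graph is not strongly connected.

No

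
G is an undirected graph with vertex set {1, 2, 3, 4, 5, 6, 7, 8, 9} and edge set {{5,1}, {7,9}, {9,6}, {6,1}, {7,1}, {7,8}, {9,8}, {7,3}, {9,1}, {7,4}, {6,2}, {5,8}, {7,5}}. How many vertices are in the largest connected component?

9

Starting from 1 we can reach 1, 2, 3, 4, 5, 6, 7, 8, 9. That is one component of size 9.
The largest has 9 vertices.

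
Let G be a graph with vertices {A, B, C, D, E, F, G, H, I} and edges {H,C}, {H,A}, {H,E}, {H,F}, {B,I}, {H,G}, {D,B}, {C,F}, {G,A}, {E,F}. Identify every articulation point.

B, H

Removing B increases the component count from 2 to 3, so B is a cut vertex.
Removing H increases the component count from 2 to 3, so H is a cut vertex.
By contrast removing D leaves 2 components; it is not a cut vertex. No other vertex is a cut vertex either.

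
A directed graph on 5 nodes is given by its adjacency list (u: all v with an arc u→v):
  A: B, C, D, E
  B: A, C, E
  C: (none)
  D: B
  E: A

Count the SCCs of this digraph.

{A, B, D, E} are all mutually reachable — one SCC of size 4.
{C} is an SCC by itself.
That gives 2 strongly connected components.

2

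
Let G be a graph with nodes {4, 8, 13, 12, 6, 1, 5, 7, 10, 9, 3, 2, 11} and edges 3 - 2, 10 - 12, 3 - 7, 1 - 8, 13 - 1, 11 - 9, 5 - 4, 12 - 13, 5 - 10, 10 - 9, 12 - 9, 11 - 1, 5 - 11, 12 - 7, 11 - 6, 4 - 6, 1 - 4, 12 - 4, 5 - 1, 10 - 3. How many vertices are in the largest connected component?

Starting from 1 we can reach 1, 2, 3, 4, 5, 6, 7, 8, 9, 10, 11, 12, 13. That is one component of size 13.
The largest has 13 vertices.

13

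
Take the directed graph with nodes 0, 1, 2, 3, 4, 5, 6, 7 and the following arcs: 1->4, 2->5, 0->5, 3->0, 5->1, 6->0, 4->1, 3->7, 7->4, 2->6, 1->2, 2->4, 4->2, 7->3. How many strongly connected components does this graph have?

{0, 1, 2, 4, 5, 6} are all mutually reachable — one SCC of size 6.
{3, 7} are all mutually reachable — one SCC of size 2.
That gives 2 strongly connected components.

2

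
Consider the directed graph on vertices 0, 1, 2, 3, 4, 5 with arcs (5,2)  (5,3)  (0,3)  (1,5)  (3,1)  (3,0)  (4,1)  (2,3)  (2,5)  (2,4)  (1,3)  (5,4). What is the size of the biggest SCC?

{0, 1, 2, 3, 4, 5} are all mutually reachable — one SCC of size 6.
The largest has 6 vertices.

6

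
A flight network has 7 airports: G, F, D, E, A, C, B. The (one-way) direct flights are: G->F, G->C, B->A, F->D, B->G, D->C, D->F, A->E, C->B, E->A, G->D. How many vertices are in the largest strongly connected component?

5

{B, C, D, F, G} are all mutually reachable — one SCC of size 5.
{A, E} are all mutually reachable — one SCC of size 2.
The largest has 5 vertices.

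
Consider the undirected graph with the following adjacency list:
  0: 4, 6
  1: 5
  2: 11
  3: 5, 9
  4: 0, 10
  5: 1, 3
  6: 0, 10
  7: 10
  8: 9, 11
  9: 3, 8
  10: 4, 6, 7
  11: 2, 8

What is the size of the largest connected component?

7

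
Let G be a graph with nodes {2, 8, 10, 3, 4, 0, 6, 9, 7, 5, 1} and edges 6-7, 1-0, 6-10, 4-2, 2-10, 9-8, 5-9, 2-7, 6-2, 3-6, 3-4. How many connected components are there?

Starting from 0 we can reach 0, 1. That is one component of size 2.
Starting from 5 we can reach 5, 8, 9. That is one component of size 3.
Starting from 2 we can reach 2, 3, 4, 6, 7, 10. That is one component of size 6.
Total: 3 components.

3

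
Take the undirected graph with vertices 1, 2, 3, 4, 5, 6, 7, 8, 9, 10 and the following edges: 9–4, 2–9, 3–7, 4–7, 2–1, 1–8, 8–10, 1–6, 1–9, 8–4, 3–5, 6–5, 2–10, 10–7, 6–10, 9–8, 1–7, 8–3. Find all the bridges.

The edges on the cycle 2-1-6-5-3-8-9-2 are not bridges since each lies on that cycle.
Every edge lies on some cycle, so there are no bridges.

none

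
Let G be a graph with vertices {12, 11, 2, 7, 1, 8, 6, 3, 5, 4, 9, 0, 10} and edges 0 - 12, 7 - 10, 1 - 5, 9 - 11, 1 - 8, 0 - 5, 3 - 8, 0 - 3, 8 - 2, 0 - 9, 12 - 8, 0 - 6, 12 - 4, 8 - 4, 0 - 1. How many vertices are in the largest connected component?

11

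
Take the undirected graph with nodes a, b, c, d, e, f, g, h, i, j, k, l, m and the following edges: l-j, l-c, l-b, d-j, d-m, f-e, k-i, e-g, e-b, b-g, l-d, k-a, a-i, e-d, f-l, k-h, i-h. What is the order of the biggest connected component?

Starting from a we can reach a, h, i, k. That is one component of size 4.
Starting from b we can reach b, c, d, e, f, g, j, l, m. That is one component of size 9.
The largest has 9 vertices.

9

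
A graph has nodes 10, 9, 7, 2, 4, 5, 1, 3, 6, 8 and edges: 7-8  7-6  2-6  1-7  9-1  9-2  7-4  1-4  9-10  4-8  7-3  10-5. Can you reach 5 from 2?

Yes

From 2 we can reach 1, 2, 3, 4, 5, 6, 7, 8, 9, 10, which includes 5.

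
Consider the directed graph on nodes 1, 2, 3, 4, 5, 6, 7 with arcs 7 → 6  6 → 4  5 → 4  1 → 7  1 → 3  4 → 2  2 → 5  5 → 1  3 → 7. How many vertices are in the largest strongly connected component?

{1, 2, 3, 4, 5, 6, 7} are all mutually reachable — one SCC of size 7.
The largest has 7 vertices.

7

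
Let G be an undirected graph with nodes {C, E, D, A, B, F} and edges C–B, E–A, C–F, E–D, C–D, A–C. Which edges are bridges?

B-C, C-F

The edges on the cycle E-A-C-D-E are not bridges since each lies on that cycle.
But removing C–F disconnects C from F; removing C–B disconnects C from B — these are bridges.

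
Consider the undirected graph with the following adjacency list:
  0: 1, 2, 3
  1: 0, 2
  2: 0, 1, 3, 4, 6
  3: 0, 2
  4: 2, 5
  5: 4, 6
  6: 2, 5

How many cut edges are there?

0

The edges on the cycle 2-3-0-2 are not bridges since each lies on that cycle.
Every edge lies on some cycle, so there are no bridges.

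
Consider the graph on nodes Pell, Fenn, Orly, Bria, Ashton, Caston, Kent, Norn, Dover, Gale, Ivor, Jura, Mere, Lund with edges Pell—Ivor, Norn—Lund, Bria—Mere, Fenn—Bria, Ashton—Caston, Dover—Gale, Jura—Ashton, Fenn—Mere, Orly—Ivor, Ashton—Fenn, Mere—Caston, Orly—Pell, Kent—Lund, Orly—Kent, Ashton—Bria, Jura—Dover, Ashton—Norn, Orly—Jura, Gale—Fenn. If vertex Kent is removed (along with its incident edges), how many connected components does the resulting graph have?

1

With Kent gone, the remaining components are: {Bria, Fenn, Gale, Ivor, Jura, Lund, Mere, Norn, Orly, Pell, Dover, Ashton, Caston}.
That is 1 component.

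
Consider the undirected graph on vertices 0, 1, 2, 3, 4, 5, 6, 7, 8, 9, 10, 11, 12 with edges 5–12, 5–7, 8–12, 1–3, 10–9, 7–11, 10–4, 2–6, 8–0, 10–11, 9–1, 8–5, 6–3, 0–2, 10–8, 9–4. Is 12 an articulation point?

Deleting 12 leaves 1 component (was 1) (its neighbors 5, 8 remain connected to each other), so 12 is not a cut vertex.

No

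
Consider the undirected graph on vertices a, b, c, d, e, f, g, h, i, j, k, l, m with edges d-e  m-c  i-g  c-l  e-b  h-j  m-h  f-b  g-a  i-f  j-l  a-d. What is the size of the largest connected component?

7

k is isolated — a component by itself.
Starting from c we can reach c, h, j, l, m. That is one component of size 5.
Starting from a we can reach a, b, d, e, f, g, i. That is one component of size 7.
The largest has 7 vertices.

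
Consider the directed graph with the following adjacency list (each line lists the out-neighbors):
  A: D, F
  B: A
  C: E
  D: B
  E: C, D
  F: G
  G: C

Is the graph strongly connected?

Yes

From C we can reach every vertex (A, B, C, D, E, F, G), and every vertex can reach C (A, B, C, D, E, F, G). So the whole graph is one strongly connected component.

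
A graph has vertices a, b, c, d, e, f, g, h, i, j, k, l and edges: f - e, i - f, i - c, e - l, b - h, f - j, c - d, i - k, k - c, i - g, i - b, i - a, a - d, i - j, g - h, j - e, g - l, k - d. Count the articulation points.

Removing i increases the component count from 1 to 2, so i is a cut vertex.
By contrast removing l leaves 1 component; it is not a cut vertex. No other vertex is a cut vertex either.

1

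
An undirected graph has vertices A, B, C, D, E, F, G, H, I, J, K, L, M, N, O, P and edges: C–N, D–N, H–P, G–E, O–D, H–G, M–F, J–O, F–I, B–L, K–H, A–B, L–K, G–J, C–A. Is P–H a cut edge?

Yes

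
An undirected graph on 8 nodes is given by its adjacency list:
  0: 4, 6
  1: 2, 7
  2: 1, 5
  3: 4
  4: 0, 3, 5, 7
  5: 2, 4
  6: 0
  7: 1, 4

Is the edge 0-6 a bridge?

Removing 0-6 leaves no path between 0 and 6: the component count goes from 1 to 2. So it is a bridge.

Yes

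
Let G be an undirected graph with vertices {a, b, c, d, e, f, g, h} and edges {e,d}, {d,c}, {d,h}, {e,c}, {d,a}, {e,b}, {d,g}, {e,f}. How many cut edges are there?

5

The edges on the cycle e-d-c-e are not bridges since each lies on that cycle.
But removing d-g disconnects d from g; removing d-a disconnects d from a; removing e-b disconnects e from b; removing e-f disconnects e from f — these are bridges.
In total 5 edges are bridges.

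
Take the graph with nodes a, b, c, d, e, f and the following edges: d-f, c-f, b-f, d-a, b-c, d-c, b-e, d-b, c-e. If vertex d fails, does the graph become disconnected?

Deleting d raises the number of components from 1 to 2, so d is a cut vertex.

Yes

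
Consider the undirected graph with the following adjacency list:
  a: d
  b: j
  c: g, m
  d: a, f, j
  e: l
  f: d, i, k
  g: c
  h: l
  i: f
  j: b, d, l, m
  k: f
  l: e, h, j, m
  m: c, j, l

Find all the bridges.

a-d, b-j, c-g, c-m, d-f, d-j, e-l, f-i, f-k, h-l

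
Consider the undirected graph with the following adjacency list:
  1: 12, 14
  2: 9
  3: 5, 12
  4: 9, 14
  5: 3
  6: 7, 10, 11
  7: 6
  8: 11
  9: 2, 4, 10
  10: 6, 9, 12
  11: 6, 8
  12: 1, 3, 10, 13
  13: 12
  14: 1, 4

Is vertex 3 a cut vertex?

Yes

Deleting 3 raises the number of components from 1 to 2, so 3 is a cut vertex.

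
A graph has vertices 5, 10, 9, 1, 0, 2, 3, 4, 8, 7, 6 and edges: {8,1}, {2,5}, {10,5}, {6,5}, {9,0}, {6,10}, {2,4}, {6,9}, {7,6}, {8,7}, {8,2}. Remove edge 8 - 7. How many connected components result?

2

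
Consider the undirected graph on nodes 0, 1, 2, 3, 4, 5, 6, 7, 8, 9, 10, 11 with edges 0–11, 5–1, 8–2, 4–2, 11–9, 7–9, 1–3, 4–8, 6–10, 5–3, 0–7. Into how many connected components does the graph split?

4

Starting from 6 we can reach 6, 10. That is one component of size 2.
Starting from 1 we can reach 1, 3, 5. That is one component of size 3.
Starting from 2 we can reach 2, 4, 8. That is one component of size 3.
Starting from 0 we can reach 0, 7, 9, 11. That is one component of size 4.
Total: 4 components.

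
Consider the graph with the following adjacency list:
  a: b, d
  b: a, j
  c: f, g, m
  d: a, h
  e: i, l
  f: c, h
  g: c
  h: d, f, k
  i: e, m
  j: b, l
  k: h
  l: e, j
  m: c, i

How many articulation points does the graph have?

2

Removing c increases the component count from 1 to 2, so c is a cut vertex.
Removing h increases the component count from 1 to 2, so h is a cut vertex.
By contrast removing a leaves 1 component; it is not a cut vertex. No other vertex is a cut vertex either.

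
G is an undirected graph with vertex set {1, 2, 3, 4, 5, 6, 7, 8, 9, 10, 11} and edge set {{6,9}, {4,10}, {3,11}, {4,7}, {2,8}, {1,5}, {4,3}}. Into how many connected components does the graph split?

4

Starting from 2 we can reach 2, 8. That is one component of size 2.
Starting from 1 we can reach 1, 5. That is one component of size 2.
Starting from 6 we can reach 6, 9. That is one component of size 2.
Starting from 3 we can reach 3, 4, 7, 10, 11. That is one component of size 5.
Total: 4 components.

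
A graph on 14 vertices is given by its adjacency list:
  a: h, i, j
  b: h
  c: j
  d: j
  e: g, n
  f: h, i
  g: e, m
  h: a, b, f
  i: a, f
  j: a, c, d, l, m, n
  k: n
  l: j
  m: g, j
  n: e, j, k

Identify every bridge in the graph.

a-j, b-h, c-j, d-j, j-l, k-n

The edges on the cycle j-n-e-g-m-j are not bridges since each lies on that cycle.
But removing j-d disconnects j from d; removing k-n disconnects k from n; removing b-h disconnects b from h; removing j-c disconnects j from c — these are bridges.
In total 6 edges are bridges.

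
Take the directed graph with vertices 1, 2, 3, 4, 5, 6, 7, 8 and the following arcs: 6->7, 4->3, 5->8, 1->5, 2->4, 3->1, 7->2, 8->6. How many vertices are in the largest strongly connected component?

{1, 2, 3, 4, 5, 6, 7, 8} are all mutually reachable — one SCC of size 8.
The largest has 8 vertices.

8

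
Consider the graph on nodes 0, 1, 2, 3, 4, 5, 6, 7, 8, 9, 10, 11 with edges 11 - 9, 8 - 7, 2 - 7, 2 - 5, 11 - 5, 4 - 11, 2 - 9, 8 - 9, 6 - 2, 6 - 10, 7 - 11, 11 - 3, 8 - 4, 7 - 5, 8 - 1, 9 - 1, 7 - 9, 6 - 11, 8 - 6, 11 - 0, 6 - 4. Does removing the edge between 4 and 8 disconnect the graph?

No

After removing 4 - 8, the path 4-6-8 still connects them, so the edge is not a bridge.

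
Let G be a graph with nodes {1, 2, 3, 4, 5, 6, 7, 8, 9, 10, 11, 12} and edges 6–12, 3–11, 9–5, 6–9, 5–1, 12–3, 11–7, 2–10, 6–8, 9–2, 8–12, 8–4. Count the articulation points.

8

Removing 2 increases the component count from 1 to 2, so 2 is a cut vertex.
Removing 3 increases the component count from 1 to 2, so 3 is a cut vertex.
Removing 5 increases the component count from 1 to 2, so 5 is a cut vertex.
Likewise 6, 8, 9, 11, 12 are cut vertices.
By contrast removing 1 leaves 1 component; it is not a cut vertex. No other vertex is a cut vertex either.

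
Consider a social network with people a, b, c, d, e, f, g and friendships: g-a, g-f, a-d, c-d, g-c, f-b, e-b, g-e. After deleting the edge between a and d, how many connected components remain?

a and d are still connected via a-g-c-d, so the component count stays at 1.

1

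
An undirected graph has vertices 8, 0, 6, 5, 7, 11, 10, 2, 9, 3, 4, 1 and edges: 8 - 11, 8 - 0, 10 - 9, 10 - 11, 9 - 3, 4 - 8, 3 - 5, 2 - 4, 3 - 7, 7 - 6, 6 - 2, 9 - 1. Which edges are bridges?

The edges on the cycle 10-9-3-7-6-2-4-8-11-10 are not bridges since each lies on that cycle.
But removing 9 - 1 disconnects 9 from 1; removing 5 - 3 disconnects 5 from 3; removing 0 - 8 disconnects 0 from 8 — these are bridges.

0-8, 1-9, 3-5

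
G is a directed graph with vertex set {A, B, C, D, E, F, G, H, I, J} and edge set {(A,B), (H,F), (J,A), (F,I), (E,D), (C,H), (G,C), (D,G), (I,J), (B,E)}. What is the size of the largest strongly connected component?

10

{A, B, C, D, E, F, G, H, I, J} are all mutually reachable — one SCC of size 10.
The largest has 10 vertices.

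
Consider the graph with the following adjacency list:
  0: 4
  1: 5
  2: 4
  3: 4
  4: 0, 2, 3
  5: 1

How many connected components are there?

Starting from 1 we can reach 1, 5. That is one component of size 2.
Starting from 0 we can reach 0, 2, 3, 4. That is one component of size 4.
Total: 2 components.

2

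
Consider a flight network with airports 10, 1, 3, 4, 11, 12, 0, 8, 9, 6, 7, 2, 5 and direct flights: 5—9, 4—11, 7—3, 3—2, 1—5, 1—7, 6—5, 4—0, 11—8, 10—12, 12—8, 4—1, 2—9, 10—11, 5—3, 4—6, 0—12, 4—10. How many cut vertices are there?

Removing 4 increases the component count from 1 to 2, so 4 is a cut vertex.
By contrast removing 3 leaves 1 component; it is not a cut vertex. No other vertex is a cut vertex either.

1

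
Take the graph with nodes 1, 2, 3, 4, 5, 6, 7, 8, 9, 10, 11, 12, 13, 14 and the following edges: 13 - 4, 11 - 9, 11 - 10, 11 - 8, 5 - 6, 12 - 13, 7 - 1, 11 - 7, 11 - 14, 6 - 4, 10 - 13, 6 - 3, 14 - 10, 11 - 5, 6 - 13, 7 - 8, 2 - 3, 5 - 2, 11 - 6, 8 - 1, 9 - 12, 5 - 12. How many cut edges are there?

0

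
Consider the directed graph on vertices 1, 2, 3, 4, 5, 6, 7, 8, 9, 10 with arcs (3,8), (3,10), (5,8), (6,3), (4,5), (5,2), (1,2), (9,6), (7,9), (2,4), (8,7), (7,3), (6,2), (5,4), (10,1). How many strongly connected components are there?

{1, 2, 3, 4, 5, 6, 7, 8, 9, 10} are all mutually reachable — one SCC of size 10.
That gives 1 strongly connected component.

1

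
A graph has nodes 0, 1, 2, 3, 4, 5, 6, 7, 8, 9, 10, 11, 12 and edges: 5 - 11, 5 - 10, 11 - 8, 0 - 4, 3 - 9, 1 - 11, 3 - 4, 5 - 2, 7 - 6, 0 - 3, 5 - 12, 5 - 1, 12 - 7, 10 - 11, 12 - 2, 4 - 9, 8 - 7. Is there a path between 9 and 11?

The component containing 9 is {0, 3, 4, 9}, and 11 is not in it.

No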